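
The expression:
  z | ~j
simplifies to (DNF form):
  z | ~j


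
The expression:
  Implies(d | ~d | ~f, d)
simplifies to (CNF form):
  d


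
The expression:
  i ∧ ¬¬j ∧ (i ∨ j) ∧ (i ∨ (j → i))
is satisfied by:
  {i: True, j: True}


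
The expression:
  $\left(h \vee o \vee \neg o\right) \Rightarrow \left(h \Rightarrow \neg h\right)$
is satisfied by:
  {h: False}


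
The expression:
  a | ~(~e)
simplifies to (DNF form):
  a | e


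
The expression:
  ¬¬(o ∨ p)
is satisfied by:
  {o: True, p: True}
  {o: True, p: False}
  {p: True, o: False}


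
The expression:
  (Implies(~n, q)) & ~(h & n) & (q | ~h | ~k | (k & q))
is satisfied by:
  {q: True, h: False, n: False}
  {n: True, q: True, h: False}
  {n: True, q: False, h: False}
  {h: True, q: True, n: False}


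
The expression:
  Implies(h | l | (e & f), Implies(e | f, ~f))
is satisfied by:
  {l: False, e: False, f: False, h: False}
  {h: True, l: False, e: False, f: False}
  {e: True, h: False, l: False, f: False}
  {h: True, e: True, l: False, f: False}
  {l: True, h: False, e: False, f: False}
  {h: True, l: True, e: False, f: False}
  {e: True, l: True, h: False, f: False}
  {h: True, e: True, l: True, f: False}
  {f: True, h: False, l: False, e: False}


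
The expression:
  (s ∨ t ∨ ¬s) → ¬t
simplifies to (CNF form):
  ¬t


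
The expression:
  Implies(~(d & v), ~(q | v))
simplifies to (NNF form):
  (d & v) | (~q & ~v)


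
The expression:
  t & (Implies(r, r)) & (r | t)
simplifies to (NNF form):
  t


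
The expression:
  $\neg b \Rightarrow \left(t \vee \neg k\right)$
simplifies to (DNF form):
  $b \vee t \vee \neg k$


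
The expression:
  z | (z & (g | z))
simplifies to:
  z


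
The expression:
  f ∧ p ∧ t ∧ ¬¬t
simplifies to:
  f ∧ p ∧ t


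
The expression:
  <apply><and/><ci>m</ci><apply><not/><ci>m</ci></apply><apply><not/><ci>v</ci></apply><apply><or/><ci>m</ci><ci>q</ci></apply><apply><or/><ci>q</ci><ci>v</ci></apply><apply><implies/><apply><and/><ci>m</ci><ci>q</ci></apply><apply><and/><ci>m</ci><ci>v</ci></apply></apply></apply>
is never true.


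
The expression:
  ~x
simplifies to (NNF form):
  ~x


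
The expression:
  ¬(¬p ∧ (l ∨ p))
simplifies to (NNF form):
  p ∨ ¬l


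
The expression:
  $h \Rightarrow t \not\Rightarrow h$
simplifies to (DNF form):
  $\neg h$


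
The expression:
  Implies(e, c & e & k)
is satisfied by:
  {c: True, k: True, e: False}
  {c: True, k: False, e: False}
  {k: True, c: False, e: False}
  {c: False, k: False, e: False}
  {c: True, e: True, k: True}


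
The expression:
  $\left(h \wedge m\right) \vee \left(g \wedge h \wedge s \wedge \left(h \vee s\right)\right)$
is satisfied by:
  {m: True, s: True, g: True, h: True}
  {m: True, s: True, h: True, g: False}
  {m: True, g: True, h: True, s: False}
  {m: True, h: True, g: False, s: False}
  {s: True, g: True, h: True, m: False}


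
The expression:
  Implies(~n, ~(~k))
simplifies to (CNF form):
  k | n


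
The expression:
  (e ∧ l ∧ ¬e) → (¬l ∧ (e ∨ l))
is always true.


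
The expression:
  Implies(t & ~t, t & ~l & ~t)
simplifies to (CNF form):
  True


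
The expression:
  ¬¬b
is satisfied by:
  {b: True}


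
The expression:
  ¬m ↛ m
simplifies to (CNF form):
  True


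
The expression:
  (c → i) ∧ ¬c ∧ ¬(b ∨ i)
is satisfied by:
  {b: False, i: False, c: False}


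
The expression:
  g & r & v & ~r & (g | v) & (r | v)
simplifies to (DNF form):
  False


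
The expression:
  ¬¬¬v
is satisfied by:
  {v: False}


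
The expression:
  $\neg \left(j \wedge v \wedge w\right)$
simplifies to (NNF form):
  $\neg j \vee \neg v \vee \neg w$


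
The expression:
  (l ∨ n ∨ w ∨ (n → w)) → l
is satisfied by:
  {l: True}


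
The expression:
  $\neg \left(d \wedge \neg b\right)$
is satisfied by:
  {b: True, d: False}
  {d: False, b: False}
  {d: True, b: True}


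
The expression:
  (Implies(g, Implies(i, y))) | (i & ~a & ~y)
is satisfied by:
  {y: True, g: False, a: False, i: False}
  {i: False, g: False, y: False, a: False}
  {i: True, y: True, g: False, a: False}
  {i: True, g: False, y: False, a: False}
  {a: True, y: True, i: False, g: False}
  {a: True, i: False, g: False, y: False}
  {a: True, i: True, y: True, g: False}
  {a: True, i: True, g: False, y: False}
  {y: True, g: True, a: False, i: False}
  {g: True, a: False, y: False, i: False}
  {i: True, g: True, y: True, a: False}
  {i: True, g: True, a: False, y: False}
  {y: True, g: True, a: True, i: False}
  {g: True, a: True, i: False, y: False}
  {i: True, g: True, a: True, y: True}


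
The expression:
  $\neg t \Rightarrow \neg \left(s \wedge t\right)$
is always true.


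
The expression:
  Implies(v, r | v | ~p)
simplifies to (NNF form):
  True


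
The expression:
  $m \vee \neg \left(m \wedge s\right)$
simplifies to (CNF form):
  $\text{True}$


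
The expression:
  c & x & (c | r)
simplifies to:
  c & x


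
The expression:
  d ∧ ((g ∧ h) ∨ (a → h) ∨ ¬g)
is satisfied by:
  {h: True, d: True, g: False, a: False}
  {d: True, h: False, g: False, a: False}
  {a: True, h: True, d: True, g: False}
  {a: True, d: True, h: False, g: False}
  {h: True, g: True, d: True, a: False}
  {g: True, d: True, a: False, h: False}
  {a: True, g: True, d: True, h: True}


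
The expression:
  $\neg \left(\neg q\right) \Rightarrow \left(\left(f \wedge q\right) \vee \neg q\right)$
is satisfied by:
  {f: True, q: False}
  {q: False, f: False}
  {q: True, f: True}


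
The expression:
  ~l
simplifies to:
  ~l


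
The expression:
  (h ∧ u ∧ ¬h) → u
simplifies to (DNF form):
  True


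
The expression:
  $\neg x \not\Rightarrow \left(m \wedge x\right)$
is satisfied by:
  {x: False}


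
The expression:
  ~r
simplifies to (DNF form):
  ~r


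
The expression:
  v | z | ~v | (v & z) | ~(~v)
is always true.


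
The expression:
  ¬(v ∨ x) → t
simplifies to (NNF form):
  t ∨ v ∨ x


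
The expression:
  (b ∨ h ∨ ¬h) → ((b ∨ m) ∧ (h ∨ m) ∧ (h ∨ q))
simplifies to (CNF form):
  (b ∨ m) ∧ (h ∨ m) ∧ (h ∨ q) ∧ (b ∨ h ∨ m) ∧ (b ∨ h ∨ q) ∧ (b ∨ m ∨ q) ∧ (h ∨ m ∨ q)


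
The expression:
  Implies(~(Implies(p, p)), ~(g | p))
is always true.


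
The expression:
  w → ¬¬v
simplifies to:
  v ∨ ¬w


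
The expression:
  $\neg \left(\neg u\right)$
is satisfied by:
  {u: True}


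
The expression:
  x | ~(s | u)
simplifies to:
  x | (~s & ~u)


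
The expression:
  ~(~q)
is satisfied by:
  {q: True}


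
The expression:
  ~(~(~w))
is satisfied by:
  {w: False}


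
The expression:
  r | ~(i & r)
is always true.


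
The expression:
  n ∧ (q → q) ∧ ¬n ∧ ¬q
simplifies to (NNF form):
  False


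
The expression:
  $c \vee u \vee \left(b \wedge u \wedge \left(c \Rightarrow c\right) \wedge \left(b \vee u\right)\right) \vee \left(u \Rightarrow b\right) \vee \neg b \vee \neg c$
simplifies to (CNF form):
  $\text{True}$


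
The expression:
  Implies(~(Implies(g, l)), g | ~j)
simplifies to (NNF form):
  True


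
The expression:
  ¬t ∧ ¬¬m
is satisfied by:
  {m: True, t: False}


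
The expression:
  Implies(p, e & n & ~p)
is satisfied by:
  {p: False}


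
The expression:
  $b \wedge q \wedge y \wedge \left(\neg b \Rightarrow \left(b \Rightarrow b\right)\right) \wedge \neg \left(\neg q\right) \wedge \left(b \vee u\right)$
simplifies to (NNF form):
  $b \wedge q \wedge y$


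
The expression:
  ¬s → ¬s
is always true.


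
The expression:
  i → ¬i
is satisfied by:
  {i: False}


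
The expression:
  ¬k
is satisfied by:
  {k: False}


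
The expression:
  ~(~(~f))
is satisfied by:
  {f: False}


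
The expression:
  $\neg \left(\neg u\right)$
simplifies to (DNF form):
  $u$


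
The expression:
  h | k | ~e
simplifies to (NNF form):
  h | k | ~e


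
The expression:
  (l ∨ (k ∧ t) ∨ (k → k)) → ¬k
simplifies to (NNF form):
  ¬k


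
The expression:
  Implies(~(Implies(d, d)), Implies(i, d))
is always true.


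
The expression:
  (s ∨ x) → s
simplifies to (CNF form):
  s ∨ ¬x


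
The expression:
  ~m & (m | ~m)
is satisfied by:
  {m: False}


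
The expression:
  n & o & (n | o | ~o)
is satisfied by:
  {o: True, n: True}


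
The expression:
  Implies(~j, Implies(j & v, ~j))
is always true.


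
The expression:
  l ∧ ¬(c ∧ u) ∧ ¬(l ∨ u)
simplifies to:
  False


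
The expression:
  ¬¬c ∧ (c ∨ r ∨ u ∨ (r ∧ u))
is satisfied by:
  {c: True}


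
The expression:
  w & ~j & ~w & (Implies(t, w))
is never true.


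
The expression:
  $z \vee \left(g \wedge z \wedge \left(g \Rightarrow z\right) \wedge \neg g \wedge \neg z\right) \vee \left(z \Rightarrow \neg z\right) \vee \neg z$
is always true.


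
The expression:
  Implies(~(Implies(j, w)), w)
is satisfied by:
  {w: True, j: False}
  {j: False, w: False}
  {j: True, w: True}


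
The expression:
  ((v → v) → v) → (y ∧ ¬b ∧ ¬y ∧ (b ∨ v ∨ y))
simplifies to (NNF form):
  ¬v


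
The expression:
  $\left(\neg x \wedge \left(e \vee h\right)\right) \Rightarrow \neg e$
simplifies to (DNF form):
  $x \vee \neg e$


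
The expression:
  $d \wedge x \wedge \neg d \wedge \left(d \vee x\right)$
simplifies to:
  $\text{False}$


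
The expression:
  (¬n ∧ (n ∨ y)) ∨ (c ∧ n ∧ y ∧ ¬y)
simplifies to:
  y ∧ ¬n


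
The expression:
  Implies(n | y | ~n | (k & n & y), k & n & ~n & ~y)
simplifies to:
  False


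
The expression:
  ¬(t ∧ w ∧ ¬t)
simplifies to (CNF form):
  True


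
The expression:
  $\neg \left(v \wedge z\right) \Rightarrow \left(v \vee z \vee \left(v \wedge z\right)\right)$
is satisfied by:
  {z: True, v: True}
  {z: True, v: False}
  {v: True, z: False}


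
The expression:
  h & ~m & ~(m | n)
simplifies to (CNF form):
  h & ~m & ~n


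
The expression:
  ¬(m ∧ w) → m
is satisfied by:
  {m: True}


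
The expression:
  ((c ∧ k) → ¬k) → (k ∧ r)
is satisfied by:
  {r: True, c: True, k: True}
  {r: True, k: True, c: False}
  {c: True, k: True, r: False}


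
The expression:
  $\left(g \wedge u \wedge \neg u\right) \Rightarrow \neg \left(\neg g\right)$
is always true.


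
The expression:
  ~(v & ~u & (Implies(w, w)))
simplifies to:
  u | ~v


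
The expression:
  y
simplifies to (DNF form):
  y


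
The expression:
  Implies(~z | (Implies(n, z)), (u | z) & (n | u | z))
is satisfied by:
  {z: True, u: True}
  {z: True, u: False}
  {u: True, z: False}


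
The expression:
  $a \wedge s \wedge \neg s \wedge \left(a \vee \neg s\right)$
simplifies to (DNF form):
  $\text{False}$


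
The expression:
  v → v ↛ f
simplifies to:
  ¬f ∨ ¬v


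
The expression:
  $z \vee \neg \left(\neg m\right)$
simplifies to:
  $m \vee z$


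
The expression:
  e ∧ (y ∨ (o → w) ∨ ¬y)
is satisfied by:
  {e: True}


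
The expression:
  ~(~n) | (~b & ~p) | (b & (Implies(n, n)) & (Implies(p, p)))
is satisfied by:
  {n: True, b: True, p: False}
  {n: True, p: False, b: False}
  {b: True, p: False, n: False}
  {b: False, p: False, n: False}
  {n: True, b: True, p: True}
  {n: True, p: True, b: False}
  {b: True, p: True, n: False}


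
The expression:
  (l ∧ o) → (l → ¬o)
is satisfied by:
  {l: False, o: False}
  {o: True, l: False}
  {l: True, o: False}


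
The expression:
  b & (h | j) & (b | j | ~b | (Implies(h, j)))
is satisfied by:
  {h: True, j: True, b: True}
  {h: True, b: True, j: False}
  {j: True, b: True, h: False}


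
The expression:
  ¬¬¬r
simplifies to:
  ¬r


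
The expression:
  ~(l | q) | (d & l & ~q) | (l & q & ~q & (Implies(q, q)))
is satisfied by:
  {d: True, q: False, l: False}
  {q: False, l: False, d: False}
  {d: True, l: True, q: False}


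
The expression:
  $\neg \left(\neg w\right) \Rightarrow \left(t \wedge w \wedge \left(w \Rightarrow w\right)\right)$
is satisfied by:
  {t: True, w: False}
  {w: False, t: False}
  {w: True, t: True}


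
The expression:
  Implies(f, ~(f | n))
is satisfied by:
  {f: False}


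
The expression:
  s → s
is always true.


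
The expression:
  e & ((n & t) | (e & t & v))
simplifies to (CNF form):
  e & t & (n | v)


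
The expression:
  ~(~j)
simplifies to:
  j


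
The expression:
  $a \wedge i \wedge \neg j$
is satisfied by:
  {a: True, i: True, j: False}


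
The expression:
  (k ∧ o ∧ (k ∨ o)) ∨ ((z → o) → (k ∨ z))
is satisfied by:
  {k: True, z: True}
  {k: True, z: False}
  {z: True, k: False}


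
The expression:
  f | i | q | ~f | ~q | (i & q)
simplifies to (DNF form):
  True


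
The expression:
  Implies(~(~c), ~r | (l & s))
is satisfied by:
  {l: True, s: True, c: False, r: False}
  {l: True, s: False, c: False, r: False}
  {s: True, l: False, c: False, r: False}
  {l: False, s: False, c: False, r: False}
  {r: True, l: True, s: True, c: False}
  {r: True, l: True, s: False, c: False}
  {r: True, s: True, l: False, c: False}
  {r: True, s: False, l: False, c: False}
  {l: True, c: True, s: True, r: False}
  {l: True, c: True, s: False, r: False}
  {c: True, s: True, l: False, r: False}
  {c: True, l: False, s: False, r: False}
  {r: True, l: True, c: True, s: True}


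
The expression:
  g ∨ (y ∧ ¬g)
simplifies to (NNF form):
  g ∨ y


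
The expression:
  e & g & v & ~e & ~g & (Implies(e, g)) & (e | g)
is never true.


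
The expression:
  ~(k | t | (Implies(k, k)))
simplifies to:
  False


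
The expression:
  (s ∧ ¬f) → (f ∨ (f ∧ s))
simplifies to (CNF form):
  f ∨ ¬s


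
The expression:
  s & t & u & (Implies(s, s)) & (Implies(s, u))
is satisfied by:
  {t: True, u: True, s: True}


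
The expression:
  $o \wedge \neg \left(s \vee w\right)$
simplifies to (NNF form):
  $o \wedge \neg s \wedge \neg w$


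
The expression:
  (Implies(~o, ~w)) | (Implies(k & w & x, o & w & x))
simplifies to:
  o | ~k | ~w | ~x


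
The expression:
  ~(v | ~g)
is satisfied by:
  {g: True, v: False}


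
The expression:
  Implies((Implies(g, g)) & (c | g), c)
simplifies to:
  c | ~g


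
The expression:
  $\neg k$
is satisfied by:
  {k: False}


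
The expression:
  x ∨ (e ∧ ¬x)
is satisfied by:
  {x: True, e: True}
  {x: True, e: False}
  {e: True, x: False}


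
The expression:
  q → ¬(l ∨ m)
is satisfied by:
  {m: False, q: False, l: False}
  {l: True, m: False, q: False}
  {m: True, l: False, q: False}
  {l: True, m: True, q: False}
  {q: True, l: False, m: False}


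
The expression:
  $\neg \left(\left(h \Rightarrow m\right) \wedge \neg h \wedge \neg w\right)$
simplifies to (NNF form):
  $h \vee w$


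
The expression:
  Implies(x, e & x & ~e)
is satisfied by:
  {x: False}


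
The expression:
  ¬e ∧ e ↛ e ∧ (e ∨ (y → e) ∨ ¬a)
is never true.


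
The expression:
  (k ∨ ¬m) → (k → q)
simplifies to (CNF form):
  q ∨ ¬k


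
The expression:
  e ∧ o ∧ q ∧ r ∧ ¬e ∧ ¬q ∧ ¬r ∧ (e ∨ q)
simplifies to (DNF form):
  False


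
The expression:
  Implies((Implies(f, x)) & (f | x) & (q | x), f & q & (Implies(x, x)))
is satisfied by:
  {f: True, q: True, x: False}
  {f: True, q: False, x: False}
  {q: True, f: False, x: False}
  {f: False, q: False, x: False}
  {x: True, f: True, q: True}


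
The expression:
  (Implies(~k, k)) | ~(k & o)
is always true.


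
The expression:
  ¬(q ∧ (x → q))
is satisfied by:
  {q: False}


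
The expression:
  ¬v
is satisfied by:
  {v: False}


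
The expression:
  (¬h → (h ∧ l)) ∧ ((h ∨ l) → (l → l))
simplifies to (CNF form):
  h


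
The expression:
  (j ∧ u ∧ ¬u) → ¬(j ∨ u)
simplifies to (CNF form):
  True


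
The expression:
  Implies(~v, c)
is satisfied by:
  {c: True, v: True}
  {c: True, v: False}
  {v: True, c: False}


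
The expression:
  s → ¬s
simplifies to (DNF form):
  ¬s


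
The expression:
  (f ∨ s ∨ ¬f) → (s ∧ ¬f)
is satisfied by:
  {s: True, f: False}


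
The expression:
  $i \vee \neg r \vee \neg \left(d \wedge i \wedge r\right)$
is always true.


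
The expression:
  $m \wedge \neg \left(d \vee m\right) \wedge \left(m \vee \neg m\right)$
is never true.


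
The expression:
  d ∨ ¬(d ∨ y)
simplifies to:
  d ∨ ¬y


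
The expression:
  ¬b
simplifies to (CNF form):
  ¬b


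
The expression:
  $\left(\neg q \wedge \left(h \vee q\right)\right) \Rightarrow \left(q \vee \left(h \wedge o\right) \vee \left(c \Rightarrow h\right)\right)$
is always true.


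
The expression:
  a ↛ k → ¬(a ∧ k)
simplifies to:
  True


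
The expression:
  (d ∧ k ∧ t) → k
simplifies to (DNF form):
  True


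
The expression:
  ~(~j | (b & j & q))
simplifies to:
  j & (~b | ~q)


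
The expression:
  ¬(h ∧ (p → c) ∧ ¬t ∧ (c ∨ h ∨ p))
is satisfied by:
  {t: True, p: True, h: False, c: False}
  {t: True, p: False, h: False, c: False}
  {t: True, c: True, p: True, h: False}
  {t: True, c: True, p: False, h: False}
  {p: True, c: False, h: False, t: False}
  {p: False, c: False, h: False, t: False}
  {c: True, p: True, h: False, t: False}
  {c: True, p: False, h: False, t: False}
  {t: True, h: True, p: True, c: False}
  {t: True, h: True, p: False, c: False}
  {t: True, c: True, h: True, p: True}
  {t: True, c: True, h: True, p: False}
  {h: True, p: True, c: False, t: False}


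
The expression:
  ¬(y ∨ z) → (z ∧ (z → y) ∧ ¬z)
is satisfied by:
  {y: True, z: True}
  {y: True, z: False}
  {z: True, y: False}


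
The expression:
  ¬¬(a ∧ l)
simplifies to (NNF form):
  a ∧ l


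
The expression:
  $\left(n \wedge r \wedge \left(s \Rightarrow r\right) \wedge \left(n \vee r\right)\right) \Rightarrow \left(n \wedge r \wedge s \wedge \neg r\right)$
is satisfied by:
  {n: False, r: False}
  {r: True, n: False}
  {n: True, r: False}


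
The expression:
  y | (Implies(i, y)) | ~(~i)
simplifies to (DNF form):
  True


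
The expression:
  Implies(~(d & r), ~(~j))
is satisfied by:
  {d: True, j: True, r: True}
  {d: True, j: True, r: False}
  {j: True, r: True, d: False}
  {j: True, r: False, d: False}
  {d: True, r: True, j: False}


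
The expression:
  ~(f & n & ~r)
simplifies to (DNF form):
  r | ~f | ~n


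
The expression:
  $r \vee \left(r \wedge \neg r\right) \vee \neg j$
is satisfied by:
  {r: True, j: False}
  {j: False, r: False}
  {j: True, r: True}


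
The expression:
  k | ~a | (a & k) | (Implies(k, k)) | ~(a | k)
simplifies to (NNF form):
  True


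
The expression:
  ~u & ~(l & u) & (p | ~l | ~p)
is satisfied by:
  {u: False}


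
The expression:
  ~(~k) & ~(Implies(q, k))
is never true.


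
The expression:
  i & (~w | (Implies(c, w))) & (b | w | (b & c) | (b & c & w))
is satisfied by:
  {i: True, b: True, w: True}
  {i: True, b: True, w: False}
  {i: True, w: True, b: False}


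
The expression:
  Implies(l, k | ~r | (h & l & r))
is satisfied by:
  {k: True, h: True, l: False, r: False}
  {k: True, l: False, h: False, r: False}
  {h: True, k: False, l: False, r: False}
  {k: False, l: False, h: False, r: False}
  {r: True, k: True, h: True, l: False}
  {r: True, k: True, l: False, h: False}
  {r: True, h: True, k: False, l: False}
  {r: True, k: False, l: False, h: False}
  {k: True, l: True, h: True, r: False}
  {k: True, l: True, r: False, h: False}
  {l: True, h: True, r: False, k: False}
  {l: True, r: False, h: False, k: False}
  {k: True, l: True, r: True, h: True}
  {k: True, l: True, r: True, h: False}
  {l: True, r: True, h: True, k: False}


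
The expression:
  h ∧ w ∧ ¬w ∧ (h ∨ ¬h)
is never true.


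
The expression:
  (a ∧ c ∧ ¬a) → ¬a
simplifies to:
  True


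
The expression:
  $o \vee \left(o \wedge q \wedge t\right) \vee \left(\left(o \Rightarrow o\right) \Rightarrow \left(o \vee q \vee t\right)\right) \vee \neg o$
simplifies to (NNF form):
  $\text{True}$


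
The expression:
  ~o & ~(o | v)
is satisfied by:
  {v: False, o: False}


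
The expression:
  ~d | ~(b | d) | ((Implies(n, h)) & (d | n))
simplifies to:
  h | ~d | ~n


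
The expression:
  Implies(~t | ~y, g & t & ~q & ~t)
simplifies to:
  t & y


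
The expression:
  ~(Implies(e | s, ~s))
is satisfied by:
  {s: True}


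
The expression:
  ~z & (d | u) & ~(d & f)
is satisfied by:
  {u: True, f: False, z: False, d: False}
  {d: True, u: True, f: False, z: False}
  {d: True, f: False, z: False, u: False}
  {u: True, f: True, z: False, d: False}


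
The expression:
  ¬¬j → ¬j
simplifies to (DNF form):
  ¬j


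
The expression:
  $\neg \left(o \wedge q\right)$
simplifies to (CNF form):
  $\neg o \vee \neg q$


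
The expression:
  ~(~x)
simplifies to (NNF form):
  x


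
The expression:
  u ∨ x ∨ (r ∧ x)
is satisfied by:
  {x: True, u: True}
  {x: True, u: False}
  {u: True, x: False}


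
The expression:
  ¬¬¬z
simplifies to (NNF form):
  ¬z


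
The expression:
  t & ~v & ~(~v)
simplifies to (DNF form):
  False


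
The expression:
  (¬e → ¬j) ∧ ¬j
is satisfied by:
  {j: False}


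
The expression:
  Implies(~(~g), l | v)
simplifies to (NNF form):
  l | v | ~g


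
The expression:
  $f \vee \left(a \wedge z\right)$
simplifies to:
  $f \vee \left(a \wedge z\right)$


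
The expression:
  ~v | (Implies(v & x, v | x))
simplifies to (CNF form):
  True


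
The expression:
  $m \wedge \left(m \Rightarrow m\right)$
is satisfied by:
  {m: True}


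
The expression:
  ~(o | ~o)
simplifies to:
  False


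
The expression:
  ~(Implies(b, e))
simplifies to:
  b & ~e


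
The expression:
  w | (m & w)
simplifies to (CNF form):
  w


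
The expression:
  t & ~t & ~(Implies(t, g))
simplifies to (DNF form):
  False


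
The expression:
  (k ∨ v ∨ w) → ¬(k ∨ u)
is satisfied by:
  {v: False, w: False, k: False, u: False}
  {w: True, u: False, v: False, k: False}
  {v: True, u: False, w: False, k: False}
  {w: True, v: True, u: False, k: False}
  {u: True, v: False, w: False, k: False}


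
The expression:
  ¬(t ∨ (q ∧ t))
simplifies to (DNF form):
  ¬t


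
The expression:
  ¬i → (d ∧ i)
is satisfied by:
  {i: True}


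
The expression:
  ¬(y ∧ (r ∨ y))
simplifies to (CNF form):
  ¬y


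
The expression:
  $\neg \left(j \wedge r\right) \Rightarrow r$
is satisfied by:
  {r: True}


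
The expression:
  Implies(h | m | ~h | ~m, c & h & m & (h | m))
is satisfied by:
  {h: True, m: True, c: True}


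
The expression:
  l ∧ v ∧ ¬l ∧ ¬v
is never true.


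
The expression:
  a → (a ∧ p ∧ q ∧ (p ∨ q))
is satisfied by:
  {p: True, q: True, a: False}
  {p: True, q: False, a: False}
  {q: True, p: False, a: False}
  {p: False, q: False, a: False}
  {a: True, p: True, q: True}


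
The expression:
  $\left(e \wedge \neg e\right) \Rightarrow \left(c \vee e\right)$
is always true.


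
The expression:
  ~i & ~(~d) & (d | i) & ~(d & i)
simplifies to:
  d & ~i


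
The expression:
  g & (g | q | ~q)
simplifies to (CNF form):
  g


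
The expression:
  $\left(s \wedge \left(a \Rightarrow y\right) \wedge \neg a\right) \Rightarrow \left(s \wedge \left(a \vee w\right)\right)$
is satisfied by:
  {a: True, w: True, s: False}
  {a: True, s: False, w: False}
  {w: True, s: False, a: False}
  {w: False, s: False, a: False}
  {a: True, w: True, s: True}
  {a: True, s: True, w: False}
  {w: True, s: True, a: False}


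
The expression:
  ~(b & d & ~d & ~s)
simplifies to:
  True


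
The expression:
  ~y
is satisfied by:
  {y: False}


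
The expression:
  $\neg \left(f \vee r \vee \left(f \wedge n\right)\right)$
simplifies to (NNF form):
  $\neg f \wedge \neg r$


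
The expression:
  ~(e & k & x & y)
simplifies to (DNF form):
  ~e | ~k | ~x | ~y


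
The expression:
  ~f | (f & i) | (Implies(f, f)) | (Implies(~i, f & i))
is always true.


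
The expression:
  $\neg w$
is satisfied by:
  {w: False}


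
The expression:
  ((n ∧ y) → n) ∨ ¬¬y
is always true.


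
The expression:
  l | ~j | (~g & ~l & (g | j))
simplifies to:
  l | ~g | ~j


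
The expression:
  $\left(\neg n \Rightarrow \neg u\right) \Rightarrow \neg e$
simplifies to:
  $\left(u \wedge \neg n\right) \vee \neg e$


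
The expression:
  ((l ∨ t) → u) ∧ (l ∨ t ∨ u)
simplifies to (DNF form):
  u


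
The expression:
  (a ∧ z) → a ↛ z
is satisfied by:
  {z: False, a: False}
  {a: True, z: False}
  {z: True, a: False}


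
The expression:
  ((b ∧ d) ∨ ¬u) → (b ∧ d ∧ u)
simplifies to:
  u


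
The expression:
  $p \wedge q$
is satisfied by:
  {p: True, q: True}


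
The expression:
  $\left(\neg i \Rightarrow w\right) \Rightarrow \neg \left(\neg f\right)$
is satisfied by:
  {f: True, i: False, w: False}
  {w: True, f: True, i: False}
  {f: True, i: True, w: False}
  {w: True, f: True, i: True}
  {w: False, i: False, f: False}


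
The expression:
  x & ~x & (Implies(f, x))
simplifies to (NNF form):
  False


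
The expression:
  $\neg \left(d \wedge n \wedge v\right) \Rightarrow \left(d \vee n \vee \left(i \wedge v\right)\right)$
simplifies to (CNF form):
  $\left(d \vee i \vee n\right) \wedge \left(d \vee n \vee v\right)$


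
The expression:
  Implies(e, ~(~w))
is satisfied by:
  {w: True, e: False}
  {e: False, w: False}
  {e: True, w: True}


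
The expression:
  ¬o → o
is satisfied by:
  {o: True}


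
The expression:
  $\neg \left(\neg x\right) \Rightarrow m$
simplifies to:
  $m \vee \neg x$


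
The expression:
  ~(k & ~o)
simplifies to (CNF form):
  o | ~k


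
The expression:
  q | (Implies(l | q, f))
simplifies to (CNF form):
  f | q | ~l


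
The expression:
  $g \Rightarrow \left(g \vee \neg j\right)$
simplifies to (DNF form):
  $\text{True}$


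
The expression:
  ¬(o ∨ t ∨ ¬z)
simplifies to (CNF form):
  z ∧ ¬o ∧ ¬t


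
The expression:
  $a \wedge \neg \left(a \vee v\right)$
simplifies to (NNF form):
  $\text{False}$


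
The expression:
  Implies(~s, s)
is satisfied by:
  {s: True}


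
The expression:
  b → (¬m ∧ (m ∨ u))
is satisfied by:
  {u: True, m: False, b: False}
  {m: False, b: False, u: False}
  {u: True, m: True, b: False}
  {m: True, u: False, b: False}
  {b: True, u: True, m: False}


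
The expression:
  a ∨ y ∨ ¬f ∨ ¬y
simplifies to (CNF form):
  True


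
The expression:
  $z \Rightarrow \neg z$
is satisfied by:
  {z: False}


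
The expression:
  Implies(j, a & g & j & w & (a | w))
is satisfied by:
  {w: True, g: True, a: True, j: False}
  {w: True, g: True, a: False, j: False}
  {w: True, a: True, g: False, j: False}
  {w: True, a: False, g: False, j: False}
  {g: True, a: True, w: False, j: False}
  {g: True, a: False, w: False, j: False}
  {a: True, w: False, g: False, j: False}
  {a: False, w: False, g: False, j: False}
  {j: True, w: True, g: True, a: True}


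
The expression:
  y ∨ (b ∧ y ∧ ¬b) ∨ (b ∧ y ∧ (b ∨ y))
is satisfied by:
  {y: True}


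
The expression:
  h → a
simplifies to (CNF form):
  a ∨ ¬h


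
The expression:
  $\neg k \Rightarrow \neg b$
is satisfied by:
  {k: True, b: False}
  {b: False, k: False}
  {b: True, k: True}


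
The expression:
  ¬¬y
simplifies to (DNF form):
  y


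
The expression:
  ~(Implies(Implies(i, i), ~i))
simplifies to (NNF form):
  i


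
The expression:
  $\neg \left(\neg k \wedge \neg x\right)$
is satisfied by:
  {x: True, k: True}
  {x: True, k: False}
  {k: True, x: False}


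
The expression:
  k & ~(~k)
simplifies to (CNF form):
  k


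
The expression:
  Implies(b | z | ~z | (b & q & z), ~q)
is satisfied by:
  {q: False}


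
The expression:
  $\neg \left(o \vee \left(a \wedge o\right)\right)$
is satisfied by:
  {o: False}


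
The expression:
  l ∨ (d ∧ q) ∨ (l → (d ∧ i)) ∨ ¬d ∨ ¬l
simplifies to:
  True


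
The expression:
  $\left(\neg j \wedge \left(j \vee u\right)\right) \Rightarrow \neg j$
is always true.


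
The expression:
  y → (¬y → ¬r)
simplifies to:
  True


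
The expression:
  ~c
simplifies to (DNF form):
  ~c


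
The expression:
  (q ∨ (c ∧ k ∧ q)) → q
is always true.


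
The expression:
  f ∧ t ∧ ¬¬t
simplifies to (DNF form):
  f ∧ t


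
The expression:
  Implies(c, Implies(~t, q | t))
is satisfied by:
  {t: True, q: True, c: False}
  {t: True, c: False, q: False}
  {q: True, c: False, t: False}
  {q: False, c: False, t: False}
  {t: True, q: True, c: True}
  {t: True, c: True, q: False}
  {q: True, c: True, t: False}


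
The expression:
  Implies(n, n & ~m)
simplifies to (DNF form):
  ~m | ~n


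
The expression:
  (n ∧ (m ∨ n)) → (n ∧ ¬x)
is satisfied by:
  {x: False, n: False}
  {n: True, x: False}
  {x: True, n: False}


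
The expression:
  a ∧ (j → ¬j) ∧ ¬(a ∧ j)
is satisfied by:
  {a: True, j: False}


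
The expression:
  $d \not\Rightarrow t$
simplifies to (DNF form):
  $d \wedge \neg t$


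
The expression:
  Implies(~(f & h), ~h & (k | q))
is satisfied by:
  {k: True, q: True, f: True, h: False}
  {k: True, q: True, h: False, f: False}
  {k: True, f: True, h: False, q: False}
  {k: True, h: False, f: False, q: False}
  {q: True, f: True, h: False, k: False}
  {q: True, h: False, f: False, k: False}
  {k: True, f: True, h: True, q: True}
  {k: True, f: True, h: True, q: False}
  {f: True, h: True, q: True, k: False}
  {f: True, h: True, q: False, k: False}


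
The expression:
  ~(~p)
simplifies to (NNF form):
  p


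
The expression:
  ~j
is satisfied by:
  {j: False}


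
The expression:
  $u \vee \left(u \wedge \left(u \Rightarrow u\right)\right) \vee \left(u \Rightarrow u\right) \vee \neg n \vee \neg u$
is always true.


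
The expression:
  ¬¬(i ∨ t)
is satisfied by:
  {i: True, t: True}
  {i: True, t: False}
  {t: True, i: False}


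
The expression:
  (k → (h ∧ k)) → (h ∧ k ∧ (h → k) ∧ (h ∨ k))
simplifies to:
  k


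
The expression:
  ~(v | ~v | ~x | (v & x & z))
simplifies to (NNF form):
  False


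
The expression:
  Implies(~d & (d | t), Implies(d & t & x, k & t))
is always true.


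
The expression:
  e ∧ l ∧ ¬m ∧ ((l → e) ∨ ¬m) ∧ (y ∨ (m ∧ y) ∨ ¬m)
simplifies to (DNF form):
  e ∧ l ∧ ¬m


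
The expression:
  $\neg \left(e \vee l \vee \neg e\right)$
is never true.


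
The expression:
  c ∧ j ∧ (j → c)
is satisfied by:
  {c: True, j: True}


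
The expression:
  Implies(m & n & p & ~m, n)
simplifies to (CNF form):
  True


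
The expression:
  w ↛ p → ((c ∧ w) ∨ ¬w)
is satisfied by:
  {c: True, p: True, w: False}
  {c: True, w: False, p: False}
  {p: True, w: False, c: False}
  {p: False, w: False, c: False}
  {c: True, p: True, w: True}
  {c: True, w: True, p: False}
  {p: True, w: True, c: False}


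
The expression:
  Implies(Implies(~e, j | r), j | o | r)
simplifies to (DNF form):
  j | o | r | ~e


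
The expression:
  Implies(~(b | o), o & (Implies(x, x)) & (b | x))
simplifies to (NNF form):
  b | o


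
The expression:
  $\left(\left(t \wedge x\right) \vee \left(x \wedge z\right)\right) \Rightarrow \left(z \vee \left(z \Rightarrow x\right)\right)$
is always true.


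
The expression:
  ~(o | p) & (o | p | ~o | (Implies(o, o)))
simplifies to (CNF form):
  ~o & ~p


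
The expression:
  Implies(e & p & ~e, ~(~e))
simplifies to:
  True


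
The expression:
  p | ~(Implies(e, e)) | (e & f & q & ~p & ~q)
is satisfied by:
  {p: True}


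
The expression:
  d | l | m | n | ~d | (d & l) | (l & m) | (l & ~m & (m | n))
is always true.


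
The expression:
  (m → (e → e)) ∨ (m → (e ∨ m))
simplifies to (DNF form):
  True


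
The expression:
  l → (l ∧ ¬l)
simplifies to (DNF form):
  ¬l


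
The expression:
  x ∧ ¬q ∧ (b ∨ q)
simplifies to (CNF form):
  b ∧ x ∧ ¬q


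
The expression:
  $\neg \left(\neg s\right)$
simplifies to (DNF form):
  $s$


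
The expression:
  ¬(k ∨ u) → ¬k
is always true.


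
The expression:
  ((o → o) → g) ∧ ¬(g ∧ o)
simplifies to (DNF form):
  g ∧ ¬o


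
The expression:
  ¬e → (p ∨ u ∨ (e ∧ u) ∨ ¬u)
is always true.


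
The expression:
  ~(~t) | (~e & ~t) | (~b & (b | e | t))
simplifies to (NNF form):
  t | ~b | ~e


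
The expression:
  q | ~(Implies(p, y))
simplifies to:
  q | (p & ~y)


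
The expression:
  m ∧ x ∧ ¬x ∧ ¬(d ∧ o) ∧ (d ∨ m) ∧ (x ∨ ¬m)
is never true.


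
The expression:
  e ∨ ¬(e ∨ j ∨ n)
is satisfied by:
  {e: True, j: False, n: False}
  {n: True, e: True, j: False}
  {e: True, j: True, n: False}
  {n: True, e: True, j: True}
  {n: False, j: False, e: False}


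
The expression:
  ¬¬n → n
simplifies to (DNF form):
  True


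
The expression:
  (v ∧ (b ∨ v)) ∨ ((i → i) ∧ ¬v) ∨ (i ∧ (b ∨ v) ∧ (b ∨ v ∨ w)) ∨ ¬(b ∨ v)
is always true.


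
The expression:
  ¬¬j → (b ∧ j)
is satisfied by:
  {b: True, j: False}
  {j: False, b: False}
  {j: True, b: True}


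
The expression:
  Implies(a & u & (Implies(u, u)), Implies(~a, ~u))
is always true.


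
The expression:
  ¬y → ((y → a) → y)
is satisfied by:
  {y: True}


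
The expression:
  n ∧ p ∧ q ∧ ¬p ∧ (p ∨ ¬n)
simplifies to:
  False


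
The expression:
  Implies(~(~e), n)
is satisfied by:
  {n: True, e: False}
  {e: False, n: False}
  {e: True, n: True}


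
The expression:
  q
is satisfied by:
  {q: True}


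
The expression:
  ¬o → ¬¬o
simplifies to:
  o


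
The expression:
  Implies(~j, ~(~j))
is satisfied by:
  {j: True}


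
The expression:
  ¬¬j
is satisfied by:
  {j: True}


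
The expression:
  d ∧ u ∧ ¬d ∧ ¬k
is never true.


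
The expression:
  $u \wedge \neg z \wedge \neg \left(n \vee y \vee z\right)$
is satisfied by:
  {u: True, n: False, y: False, z: False}


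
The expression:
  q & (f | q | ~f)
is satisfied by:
  {q: True}


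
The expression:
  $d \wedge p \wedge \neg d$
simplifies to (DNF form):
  $\text{False}$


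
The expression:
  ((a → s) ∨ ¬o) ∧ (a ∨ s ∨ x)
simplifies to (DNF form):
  s ∨ (a ∧ ¬o) ∨ (x ∧ ¬a)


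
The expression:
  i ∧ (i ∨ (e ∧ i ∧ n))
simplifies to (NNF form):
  i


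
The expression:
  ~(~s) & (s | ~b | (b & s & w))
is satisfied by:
  {s: True}


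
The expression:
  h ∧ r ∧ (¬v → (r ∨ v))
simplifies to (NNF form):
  h ∧ r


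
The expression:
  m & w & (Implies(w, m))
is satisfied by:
  {m: True, w: True}


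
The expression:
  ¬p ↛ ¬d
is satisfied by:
  {d: True, p: False}


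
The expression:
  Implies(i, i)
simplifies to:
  True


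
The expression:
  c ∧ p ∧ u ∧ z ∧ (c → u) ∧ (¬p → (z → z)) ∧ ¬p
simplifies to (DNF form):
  False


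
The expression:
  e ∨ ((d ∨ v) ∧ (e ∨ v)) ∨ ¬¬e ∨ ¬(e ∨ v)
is always true.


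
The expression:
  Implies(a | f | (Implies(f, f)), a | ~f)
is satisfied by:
  {a: True, f: False}
  {f: False, a: False}
  {f: True, a: True}


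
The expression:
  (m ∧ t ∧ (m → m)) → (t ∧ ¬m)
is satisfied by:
  {m: False, t: False}
  {t: True, m: False}
  {m: True, t: False}


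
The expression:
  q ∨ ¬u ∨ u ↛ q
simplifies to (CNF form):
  True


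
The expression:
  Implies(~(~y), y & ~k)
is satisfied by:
  {k: False, y: False}
  {y: True, k: False}
  {k: True, y: False}


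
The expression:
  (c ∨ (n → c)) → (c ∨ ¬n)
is always true.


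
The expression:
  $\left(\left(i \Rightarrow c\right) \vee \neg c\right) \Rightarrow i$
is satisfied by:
  {i: True}


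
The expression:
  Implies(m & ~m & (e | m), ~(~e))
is always true.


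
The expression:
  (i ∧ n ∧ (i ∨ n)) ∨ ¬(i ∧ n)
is always true.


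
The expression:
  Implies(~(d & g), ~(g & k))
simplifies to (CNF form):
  d | ~g | ~k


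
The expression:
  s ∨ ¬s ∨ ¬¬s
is always true.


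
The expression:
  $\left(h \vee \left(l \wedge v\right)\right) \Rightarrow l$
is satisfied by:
  {l: True, h: False}
  {h: False, l: False}
  {h: True, l: True}


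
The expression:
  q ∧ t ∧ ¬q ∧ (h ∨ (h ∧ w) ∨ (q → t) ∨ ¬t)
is never true.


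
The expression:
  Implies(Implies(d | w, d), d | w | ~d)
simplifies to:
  True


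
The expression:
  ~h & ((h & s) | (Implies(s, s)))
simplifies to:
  ~h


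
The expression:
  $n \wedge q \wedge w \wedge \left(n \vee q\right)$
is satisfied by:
  {w: True, q: True, n: True}


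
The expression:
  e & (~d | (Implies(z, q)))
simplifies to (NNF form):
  e & (q | ~d | ~z)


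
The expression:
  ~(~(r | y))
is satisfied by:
  {r: True, y: True}
  {r: True, y: False}
  {y: True, r: False}


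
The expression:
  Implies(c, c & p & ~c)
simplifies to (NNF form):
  ~c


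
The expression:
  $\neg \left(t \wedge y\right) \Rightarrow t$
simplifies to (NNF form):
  $t$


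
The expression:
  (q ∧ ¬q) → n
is always true.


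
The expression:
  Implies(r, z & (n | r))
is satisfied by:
  {z: True, r: False}
  {r: False, z: False}
  {r: True, z: True}


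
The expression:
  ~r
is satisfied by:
  {r: False}


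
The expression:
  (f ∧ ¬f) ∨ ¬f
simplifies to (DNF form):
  ¬f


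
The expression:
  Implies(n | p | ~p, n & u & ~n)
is never true.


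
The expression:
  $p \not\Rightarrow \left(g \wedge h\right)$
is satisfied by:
  {p: True, h: False, g: False}
  {g: True, p: True, h: False}
  {h: True, p: True, g: False}


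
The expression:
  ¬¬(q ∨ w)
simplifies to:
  q ∨ w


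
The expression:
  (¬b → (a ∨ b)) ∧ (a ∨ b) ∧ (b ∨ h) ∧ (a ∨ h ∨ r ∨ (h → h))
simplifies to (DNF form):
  b ∨ (a ∧ h)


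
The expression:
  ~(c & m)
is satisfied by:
  {m: False, c: False}
  {c: True, m: False}
  {m: True, c: False}
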